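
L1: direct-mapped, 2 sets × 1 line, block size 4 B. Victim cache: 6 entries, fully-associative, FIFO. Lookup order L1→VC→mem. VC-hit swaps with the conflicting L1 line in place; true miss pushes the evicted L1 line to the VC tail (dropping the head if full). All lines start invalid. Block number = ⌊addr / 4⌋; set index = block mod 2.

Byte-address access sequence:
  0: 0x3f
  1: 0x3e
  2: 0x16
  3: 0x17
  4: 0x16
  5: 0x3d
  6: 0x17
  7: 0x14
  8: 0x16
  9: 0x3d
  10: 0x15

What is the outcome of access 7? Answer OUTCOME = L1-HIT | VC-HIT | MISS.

0: 0x3f (blk 15, set 1) → MISS  vc=[]
1: 0x3e (blk 15, set 1) → L1-HIT  vc=[]
2: 0x16 (blk 5, set 1) → MISS  vc=[15]
3: 0x17 (blk 5, set 1) → L1-HIT  vc=[15]
4: 0x16 (blk 5, set 1) → L1-HIT  vc=[15]
5: 0x3d (blk 15, set 1) → VC-HIT  vc=[5]
6: 0x17 (blk 5, set 1) → VC-HIT  vc=[15]
7: 0x14 (blk 5, set 1) → L1-HIT  vc=[15]
8: 0x16 (blk 5, set 1) → L1-HIT  vc=[15]
9: 0x3d (blk 15, set 1) → VC-HIT  vc=[5]
10: 0x15 (blk 5, set 1) → VC-HIT  vc=[15]

OUTCOME = L1-HIT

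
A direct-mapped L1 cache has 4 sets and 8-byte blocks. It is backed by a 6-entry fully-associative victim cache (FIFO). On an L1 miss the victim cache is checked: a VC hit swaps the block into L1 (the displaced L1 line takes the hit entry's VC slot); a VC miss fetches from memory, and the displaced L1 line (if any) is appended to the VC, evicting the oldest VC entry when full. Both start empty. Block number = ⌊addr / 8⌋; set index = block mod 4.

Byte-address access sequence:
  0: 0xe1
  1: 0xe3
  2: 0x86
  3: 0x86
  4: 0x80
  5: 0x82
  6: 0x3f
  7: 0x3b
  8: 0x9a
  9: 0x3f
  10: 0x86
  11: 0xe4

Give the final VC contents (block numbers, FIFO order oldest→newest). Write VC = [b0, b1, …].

VC = [16, 19]

#0 0xe1→b28/s0 MISS; vc=[]
#1 0xe3→b28/s0 L1-HIT; vc=[]
#2 0x86→b16/s0 MISS; vc=[28]
#3 0x86→b16/s0 L1-HIT; vc=[28]
#4 0x80→b16/s0 L1-HIT; vc=[28]
#5 0x82→b16/s0 L1-HIT; vc=[28]
#6 0x3f→b7/s3 MISS; vc=[28]
#7 0x3b→b7/s3 L1-HIT; vc=[28]
#8 0x9a→b19/s3 MISS; vc=[28,7]
#9 0x3f→b7/s3 VC-HIT; vc=[28,19]
#10 0x86→b16/s0 L1-HIT; vc=[28,19]
#11 0xe4→b28/s0 VC-HIT; vc=[16,19]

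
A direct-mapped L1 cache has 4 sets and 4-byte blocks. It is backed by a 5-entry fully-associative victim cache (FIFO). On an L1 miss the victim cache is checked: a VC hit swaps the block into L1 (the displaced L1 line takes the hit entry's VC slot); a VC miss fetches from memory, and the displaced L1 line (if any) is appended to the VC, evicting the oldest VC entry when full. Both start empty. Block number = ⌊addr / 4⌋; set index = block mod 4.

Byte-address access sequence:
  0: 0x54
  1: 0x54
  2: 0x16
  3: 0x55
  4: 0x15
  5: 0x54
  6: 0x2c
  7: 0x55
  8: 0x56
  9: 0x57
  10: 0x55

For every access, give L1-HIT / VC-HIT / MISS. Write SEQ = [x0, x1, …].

SEQ = [MISS, L1-HIT, MISS, VC-HIT, VC-HIT, VC-HIT, MISS, L1-HIT, L1-HIT, L1-HIT, L1-HIT]

  [0] addr=0x54 blk=21 s=1: MISS | VC []
  [1] addr=0x54 blk=21 s=1: L1-HIT | VC []
  [2] addr=0x16 blk=5 s=1: MISS | VC [21]
  [3] addr=0x55 blk=21 s=1: VC-HIT | VC [5]
  [4] addr=0x15 blk=5 s=1: VC-HIT | VC [21]
  [5] addr=0x54 blk=21 s=1: VC-HIT | VC [5]
  [6] addr=0x2c blk=11 s=3: MISS | VC [5]
  [7] addr=0x55 blk=21 s=1: L1-HIT | VC [5]
  [8] addr=0x56 blk=21 s=1: L1-HIT | VC [5]
  [9] addr=0x57 blk=21 s=1: L1-HIT | VC [5]
  [10] addr=0x55 blk=21 s=1: L1-HIT | VC [5]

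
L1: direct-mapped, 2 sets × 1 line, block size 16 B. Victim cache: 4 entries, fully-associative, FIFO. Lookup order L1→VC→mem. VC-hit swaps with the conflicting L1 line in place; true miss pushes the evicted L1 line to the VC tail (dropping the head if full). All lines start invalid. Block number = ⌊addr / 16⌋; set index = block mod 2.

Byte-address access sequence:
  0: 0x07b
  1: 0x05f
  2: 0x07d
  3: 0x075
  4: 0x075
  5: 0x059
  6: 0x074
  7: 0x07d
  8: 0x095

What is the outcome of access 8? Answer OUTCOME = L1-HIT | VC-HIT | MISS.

OUTCOME = MISS

  [0] addr=0x7b blk=7 s=1: MISS | VC []
  [1] addr=0x5f blk=5 s=1: MISS | VC [7]
  [2] addr=0x7d blk=7 s=1: VC-HIT | VC [5]
  [3] addr=0x75 blk=7 s=1: L1-HIT | VC [5]
  [4] addr=0x75 blk=7 s=1: L1-HIT | VC [5]
  [5] addr=0x59 blk=5 s=1: VC-HIT | VC [7]
  [6] addr=0x74 blk=7 s=1: VC-HIT | VC [5]
  [7] addr=0x7d blk=7 s=1: L1-HIT | VC [5]
  [8] addr=0x95 blk=9 s=1: MISS | VC [5, 7]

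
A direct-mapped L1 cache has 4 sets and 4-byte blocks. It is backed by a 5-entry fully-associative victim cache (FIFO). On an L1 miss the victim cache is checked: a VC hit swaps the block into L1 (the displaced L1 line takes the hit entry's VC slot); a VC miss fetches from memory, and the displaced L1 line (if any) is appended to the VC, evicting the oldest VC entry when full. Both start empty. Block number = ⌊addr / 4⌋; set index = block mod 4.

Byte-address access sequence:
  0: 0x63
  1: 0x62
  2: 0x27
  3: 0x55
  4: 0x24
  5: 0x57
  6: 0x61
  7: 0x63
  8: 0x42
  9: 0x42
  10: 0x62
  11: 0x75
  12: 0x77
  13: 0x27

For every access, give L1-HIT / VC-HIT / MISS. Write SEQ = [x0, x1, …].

SEQ = [MISS, L1-HIT, MISS, MISS, VC-HIT, VC-HIT, L1-HIT, L1-HIT, MISS, L1-HIT, VC-HIT, MISS, L1-HIT, VC-HIT]

0: 0x63 (blk 24, set 0) → MISS  vc=[]
1: 0x62 (blk 24, set 0) → L1-HIT  vc=[]
2: 0x27 (blk 9, set 1) → MISS  vc=[]
3: 0x55 (blk 21, set 1) → MISS  vc=[9]
4: 0x24 (blk 9, set 1) → VC-HIT  vc=[21]
5: 0x57 (blk 21, set 1) → VC-HIT  vc=[9]
6: 0x61 (blk 24, set 0) → L1-HIT  vc=[9]
7: 0x63 (blk 24, set 0) → L1-HIT  vc=[9]
8: 0x42 (blk 16, set 0) → MISS  vc=[9, 24]
9: 0x42 (blk 16, set 0) → L1-HIT  vc=[9, 24]
10: 0x62 (blk 24, set 0) → VC-HIT  vc=[9, 16]
11: 0x75 (blk 29, set 1) → MISS  vc=[9, 16, 21]
12: 0x77 (blk 29, set 1) → L1-HIT  vc=[9, 16, 21]
13: 0x27 (blk 9, set 1) → VC-HIT  vc=[29, 16, 21]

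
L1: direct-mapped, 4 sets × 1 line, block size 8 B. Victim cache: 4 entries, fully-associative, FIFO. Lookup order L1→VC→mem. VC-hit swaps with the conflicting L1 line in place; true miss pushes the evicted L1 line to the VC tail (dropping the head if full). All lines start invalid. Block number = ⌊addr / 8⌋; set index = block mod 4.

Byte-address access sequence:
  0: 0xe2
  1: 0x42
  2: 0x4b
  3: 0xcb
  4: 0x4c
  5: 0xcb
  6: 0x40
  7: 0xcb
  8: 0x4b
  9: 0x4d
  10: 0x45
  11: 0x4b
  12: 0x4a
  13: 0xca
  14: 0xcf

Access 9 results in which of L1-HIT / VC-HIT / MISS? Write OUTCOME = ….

OUTCOME = L1-HIT

  [0] addr=0xe2 blk=28 s=0: MISS | VC []
  [1] addr=0x42 blk=8 s=0: MISS | VC [28]
  [2] addr=0x4b blk=9 s=1: MISS | VC [28]
  [3] addr=0xcb blk=25 s=1: MISS | VC [28, 9]
  [4] addr=0x4c blk=9 s=1: VC-HIT | VC [28, 25]
  [5] addr=0xcb blk=25 s=1: VC-HIT | VC [28, 9]
  [6] addr=0x40 blk=8 s=0: L1-HIT | VC [28, 9]
  [7] addr=0xcb blk=25 s=1: L1-HIT | VC [28, 9]
  [8] addr=0x4b blk=9 s=1: VC-HIT | VC [28, 25]
  [9] addr=0x4d blk=9 s=1: L1-HIT | VC [28, 25]
  [10] addr=0x45 blk=8 s=0: L1-HIT | VC [28, 25]
  [11] addr=0x4b blk=9 s=1: L1-HIT | VC [28, 25]
  [12] addr=0x4a blk=9 s=1: L1-HIT | VC [28, 25]
  [13] addr=0xca blk=25 s=1: VC-HIT | VC [28, 9]
  [14] addr=0xcf blk=25 s=1: L1-HIT | VC [28, 9]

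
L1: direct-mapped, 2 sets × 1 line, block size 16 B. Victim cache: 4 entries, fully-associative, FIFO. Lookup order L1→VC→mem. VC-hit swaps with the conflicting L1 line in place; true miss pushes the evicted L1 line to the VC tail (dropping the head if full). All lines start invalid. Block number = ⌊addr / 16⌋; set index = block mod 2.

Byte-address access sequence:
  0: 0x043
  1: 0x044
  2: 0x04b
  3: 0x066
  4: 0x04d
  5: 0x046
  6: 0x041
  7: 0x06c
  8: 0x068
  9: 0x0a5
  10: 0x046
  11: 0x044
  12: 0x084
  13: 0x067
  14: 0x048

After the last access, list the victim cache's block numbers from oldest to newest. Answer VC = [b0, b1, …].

VC = [10, 8, 6]

  [0] addr=0x43 blk=4 s=0: MISS | VC []
  [1] addr=0x44 blk=4 s=0: L1-HIT | VC []
  [2] addr=0x4b blk=4 s=0: L1-HIT | VC []
  [3] addr=0x66 blk=6 s=0: MISS | VC [4]
  [4] addr=0x4d blk=4 s=0: VC-HIT | VC [6]
  [5] addr=0x46 blk=4 s=0: L1-HIT | VC [6]
  [6] addr=0x41 blk=4 s=0: L1-HIT | VC [6]
  [7] addr=0x6c blk=6 s=0: VC-HIT | VC [4]
  [8] addr=0x68 blk=6 s=0: L1-HIT | VC [4]
  [9] addr=0xa5 blk=10 s=0: MISS | VC [4, 6]
  [10] addr=0x46 blk=4 s=0: VC-HIT | VC [10, 6]
  [11] addr=0x44 blk=4 s=0: L1-HIT | VC [10, 6]
  [12] addr=0x84 blk=8 s=0: MISS | VC [10, 6, 4]
  [13] addr=0x67 blk=6 s=0: VC-HIT | VC [10, 8, 4]
  [14] addr=0x48 blk=4 s=0: VC-HIT | VC [10, 8, 6]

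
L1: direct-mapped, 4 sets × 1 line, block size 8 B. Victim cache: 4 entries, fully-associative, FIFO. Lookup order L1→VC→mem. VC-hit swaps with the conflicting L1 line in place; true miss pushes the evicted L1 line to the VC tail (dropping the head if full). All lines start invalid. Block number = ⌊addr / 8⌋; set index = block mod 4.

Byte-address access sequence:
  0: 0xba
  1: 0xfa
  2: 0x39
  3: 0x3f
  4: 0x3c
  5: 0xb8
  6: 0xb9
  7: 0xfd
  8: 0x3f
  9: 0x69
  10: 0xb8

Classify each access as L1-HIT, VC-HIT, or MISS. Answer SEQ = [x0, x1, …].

#0 0xba→b23/s3 MISS; vc=[]
#1 0xfa→b31/s3 MISS; vc=[23]
#2 0x39→b7/s3 MISS; vc=[23,31]
#3 0x3f→b7/s3 L1-HIT; vc=[23,31]
#4 0x3c→b7/s3 L1-HIT; vc=[23,31]
#5 0xb8→b23/s3 VC-HIT; vc=[7,31]
#6 0xb9→b23/s3 L1-HIT; vc=[7,31]
#7 0xfd→b31/s3 VC-HIT; vc=[7,23]
#8 0x3f→b7/s3 VC-HIT; vc=[31,23]
#9 0x69→b13/s1 MISS; vc=[31,23]
#10 0xb8→b23/s3 VC-HIT; vc=[31,7]

SEQ = [MISS, MISS, MISS, L1-HIT, L1-HIT, VC-HIT, L1-HIT, VC-HIT, VC-HIT, MISS, VC-HIT]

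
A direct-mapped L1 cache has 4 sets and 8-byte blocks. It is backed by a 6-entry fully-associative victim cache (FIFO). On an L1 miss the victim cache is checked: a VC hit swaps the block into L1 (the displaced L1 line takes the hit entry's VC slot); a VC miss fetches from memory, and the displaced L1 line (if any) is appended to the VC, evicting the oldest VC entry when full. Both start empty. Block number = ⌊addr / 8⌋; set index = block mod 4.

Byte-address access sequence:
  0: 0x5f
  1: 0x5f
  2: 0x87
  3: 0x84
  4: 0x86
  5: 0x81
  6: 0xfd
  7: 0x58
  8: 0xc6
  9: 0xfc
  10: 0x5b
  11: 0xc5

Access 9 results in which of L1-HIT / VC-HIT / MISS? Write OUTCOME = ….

#0 0x5f→b11/s3 MISS; vc=[]
#1 0x5f→b11/s3 L1-HIT; vc=[]
#2 0x87→b16/s0 MISS; vc=[]
#3 0x84→b16/s0 L1-HIT; vc=[]
#4 0x86→b16/s0 L1-HIT; vc=[]
#5 0x81→b16/s0 L1-HIT; vc=[]
#6 0xfd→b31/s3 MISS; vc=[11]
#7 0x58→b11/s3 VC-HIT; vc=[31]
#8 0xc6→b24/s0 MISS; vc=[31,16]
#9 0xfc→b31/s3 VC-HIT; vc=[11,16]
#10 0x5b→b11/s3 VC-HIT; vc=[31,16]
#11 0xc5→b24/s0 L1-HIT; vc=[31,16]

OUTCOME = VC-HIT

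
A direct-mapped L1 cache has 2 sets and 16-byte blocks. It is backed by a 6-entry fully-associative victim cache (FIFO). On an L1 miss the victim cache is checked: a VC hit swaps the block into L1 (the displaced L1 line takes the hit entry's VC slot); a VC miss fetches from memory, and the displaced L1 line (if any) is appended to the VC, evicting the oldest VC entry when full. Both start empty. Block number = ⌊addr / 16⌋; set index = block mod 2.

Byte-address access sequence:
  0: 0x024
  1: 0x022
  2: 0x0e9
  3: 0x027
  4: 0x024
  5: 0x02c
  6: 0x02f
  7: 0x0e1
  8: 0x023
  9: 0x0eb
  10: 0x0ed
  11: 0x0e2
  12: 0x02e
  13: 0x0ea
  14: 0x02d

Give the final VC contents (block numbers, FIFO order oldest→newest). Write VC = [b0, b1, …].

#0 0x24→b2/s0 MISS; vc=[]
#1 0x22→b2/s0 L1-HIT; vc=[]
#2 0xe9→b14/s0 MISS; vc=[2]
#3 0x27→b2/s0 VC-HIT; vc=[14]
#4 0x24→b2/s0 L1-HIT; vc=[14]
#5 0x2c→b2/s0 L1-HIT; vc=[14]
#6 0x2f→b2/s0 L1-HIT; vc=[14]
#7 0xe1→b14/s0 VC-HIT; vc=[2]
#8 0x23→b2/s0 VC-HIT; vc=[14]
#9 0xeb→b14/s0 VC-HIT; vc=[2]
#10 0xed→b14/s0 L1-HIT; vc=[2]
#11 0xe2→b14/s0 L1-HIT; vc=[2]
#12 0x2e→b2/s0 VC-HIT; vc=[14]
#13 0xea→b14/s0 VC-HIT; vc=[2]
#14 0x2d→b2/s0 VC-HIT; vc=[14]

VC = [14]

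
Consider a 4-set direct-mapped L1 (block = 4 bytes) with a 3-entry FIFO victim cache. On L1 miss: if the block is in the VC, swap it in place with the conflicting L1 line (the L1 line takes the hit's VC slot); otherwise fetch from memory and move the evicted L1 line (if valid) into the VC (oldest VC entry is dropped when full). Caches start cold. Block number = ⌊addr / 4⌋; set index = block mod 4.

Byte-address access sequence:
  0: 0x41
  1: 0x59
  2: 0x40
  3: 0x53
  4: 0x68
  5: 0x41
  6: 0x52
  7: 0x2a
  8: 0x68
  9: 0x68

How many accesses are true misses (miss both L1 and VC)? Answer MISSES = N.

#0 0x41→b16/s0 MISS; vc=[]
#1 0x59→b22/s2 MISS; vc=[]
#2 0x40→b16/s0 L1-HIT; vc=[]
#3 0x53→b20/s0 MISS; vc=[16]
#4 0x68→b26/s2 MISS; vc=[16,22]
#5 0x41→b16/s0 VC-HIT; vc=[20,22]
#6 0x52→b20/s0 VC-HIT; vc=[16,22]
#7 0x2a→b10/s2 MISS; vc=[16,22,26]
#8 0x68→b26/s2 VC-HIT; vc=[16,22,10]
#9 0x68→b26/s2 L1-HIT; vc=[16,22,10]

MISSES = 5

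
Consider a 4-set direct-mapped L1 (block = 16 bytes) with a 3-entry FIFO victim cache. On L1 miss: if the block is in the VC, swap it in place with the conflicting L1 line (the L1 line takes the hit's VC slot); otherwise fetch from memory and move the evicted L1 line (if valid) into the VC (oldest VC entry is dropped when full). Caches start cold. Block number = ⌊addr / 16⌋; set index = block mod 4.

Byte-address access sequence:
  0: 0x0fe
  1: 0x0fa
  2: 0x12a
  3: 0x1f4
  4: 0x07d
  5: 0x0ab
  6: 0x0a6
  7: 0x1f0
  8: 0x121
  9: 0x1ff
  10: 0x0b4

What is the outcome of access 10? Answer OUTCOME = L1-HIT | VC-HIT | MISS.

OUTCOME = MISS

0: 0xfe (blk 15, set 3) → MISS  vc=[]
1: 0xfa (blk 15, set 3) → L1-HIT  vc=[]
2: 0x12a (blk 18, set 2) → MISS  vc=[]
3: 0x1f4 (blk 31, set 3) → MISS  vc=[15]
4: 0x7d (blk 7, set 3) → MISS  vc=[15, 31]
5: 0xab (blk 10, set 2) → MISS  vc=[15, 31, 18]
6: 0xa6 (blk 10, set 2) → L1-HIT  vc=[15, 31, 18]
7: 0x1f0 (blk 31, set 3) → VC-HIT  vc=[15, 7, 18]
8: 0x121 (blk 18, set 2) → VC-HIT  vc=[15, 7, 10]
9: 0x1ff (blk 31, set 3) → L1-HIT  vc=[15, 7, 10]
10: 0xb4 (blk 11, set 3) → MISS  vc=[7, 10, 31]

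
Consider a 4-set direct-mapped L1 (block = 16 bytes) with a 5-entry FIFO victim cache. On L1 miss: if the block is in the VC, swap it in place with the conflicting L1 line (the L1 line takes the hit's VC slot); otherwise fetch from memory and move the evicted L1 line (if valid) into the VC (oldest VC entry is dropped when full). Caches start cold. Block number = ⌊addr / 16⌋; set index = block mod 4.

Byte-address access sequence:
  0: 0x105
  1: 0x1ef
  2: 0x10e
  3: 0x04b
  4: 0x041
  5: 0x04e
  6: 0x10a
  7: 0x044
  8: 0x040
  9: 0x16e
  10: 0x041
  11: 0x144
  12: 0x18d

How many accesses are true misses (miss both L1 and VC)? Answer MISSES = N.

MISSES = 6

#0 0x105→b16/s0 MISS; vc=[]
#1 0x1ef→b30/s2 MISS; vc=[]
#2 0x10e→b16/s0 L1-HIT; vc=[]
#3 0x4b→b4/s0 MISS; vc=[16]
#4 0x41→b4/s0 L1-HIT; vc=[16]
#5 0x4e→b4/s0 L1-HIT; vc=[16]
#6 0x10a→b16/s0 VC-HIT; vc=[4]
#7 0x44→b4/s0 VC-HIT; vc=[16]
#8 0x40→b4/s0 L1-HIT; vc=[16]
#9 0x16e→b22/s2 MISS; vc=[16,30]
#10 0x41→b4/s0 L1-HIT; vc=[16,30]
#11 0x144→b20/s0 MISS; vc=[16,30,4]
#12 0x18d→b24/s0 MISS; vc=[16,30,4,20]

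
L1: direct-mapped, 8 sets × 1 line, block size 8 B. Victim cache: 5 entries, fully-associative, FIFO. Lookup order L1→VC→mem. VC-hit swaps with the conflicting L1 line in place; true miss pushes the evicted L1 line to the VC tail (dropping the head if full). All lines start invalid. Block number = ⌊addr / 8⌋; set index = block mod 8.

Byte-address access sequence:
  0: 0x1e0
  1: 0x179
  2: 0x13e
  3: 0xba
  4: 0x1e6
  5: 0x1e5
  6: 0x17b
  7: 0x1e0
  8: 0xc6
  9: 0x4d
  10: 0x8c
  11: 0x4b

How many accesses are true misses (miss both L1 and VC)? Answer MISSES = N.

#0 0x1e0→b60/s4 MISS; vc=[]
#1 0x179→b47/s7 MISS; vc=[]
#2 0x13e→b39/s7 MISS; vc=[47]
#3 0xba→b23/s7 MISS; vc=[47,39]
#4 0x1e6→b60/s4 L1-HIT; vc=[47,39]
#5 0x1e5→b60/s4 L1-HIT; vc=[47,39]
#6 0x17b→b47/s7 VC-HIT; vc=[23,39]
#7 0x1e0→b60/s4 L1-HIT; vc=[23,39]
#8 0xc6→b24/s0 MISS; vc=[23,39]
#9 0x4d→b9/s1 MISS; vc=[23,39]
#10 0x8c→b17/s1 MISS; vc=[23,39,9]
#11 0x4b→b9/s1 VC-HIT; vc=[23,39,17]

MISSES = 7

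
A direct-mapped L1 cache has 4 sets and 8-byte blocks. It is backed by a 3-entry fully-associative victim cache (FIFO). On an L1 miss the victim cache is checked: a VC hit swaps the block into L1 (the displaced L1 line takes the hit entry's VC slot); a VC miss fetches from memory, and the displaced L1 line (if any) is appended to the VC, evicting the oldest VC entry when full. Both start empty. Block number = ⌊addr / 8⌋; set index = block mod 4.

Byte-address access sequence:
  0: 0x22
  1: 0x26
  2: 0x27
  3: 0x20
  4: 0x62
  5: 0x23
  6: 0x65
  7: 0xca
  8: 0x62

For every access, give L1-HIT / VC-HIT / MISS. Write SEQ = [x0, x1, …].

#0 0x22→b4/s0 MISS; vc=[]
#1 0x26→b4/s0 L1-HIT; vc=[]
#2 0x27→b4/s0 L1-HIT; vc=[]
#3 0x20→b4/s0 L1-HIT; vc=[]
#4 0x62→b12/s0 MISS; vc=[4]
#5 0x23→b4/s0 VC-HIT; vc=[12]
#6 0x65→b12/s0 VC-HIT; vc=[4]
#7 0xca→b25/s1 MISS; vc=[4]
#8 0x62→b12/s0 L1-HIT; vc=[4]

SEQ = [MISS, L1-HIT, L1-HIT, L1-HIT, MISS, VC-HIT, VC-HIT, MISS, L1-HIT]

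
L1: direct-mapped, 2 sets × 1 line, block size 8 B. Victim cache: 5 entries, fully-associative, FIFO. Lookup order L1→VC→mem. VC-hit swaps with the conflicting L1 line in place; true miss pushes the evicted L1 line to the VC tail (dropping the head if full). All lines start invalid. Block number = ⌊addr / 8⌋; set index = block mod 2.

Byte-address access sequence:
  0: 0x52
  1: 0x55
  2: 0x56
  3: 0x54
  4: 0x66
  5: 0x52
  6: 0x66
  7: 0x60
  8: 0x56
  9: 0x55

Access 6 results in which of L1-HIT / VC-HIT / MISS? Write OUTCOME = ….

OUTCOME = VC-HIT

#0 0x52→b10/s0 MISS; vc=[]
#1 0x55→b10/s0 L1-HIT; vc=[]
#2 0x56→b10/s0 L1-HIT; vc=[]
#3 0x54→b10/s0 L1-HIT; vc=[]
#4 0x66→b12/s0 MISS; vc=[10]
#5 0x52→b10/s0 VC-HIT; vc=[12]
#6 0x66→b12/s0 VC-HIT; vc=[10]
#7 0x60→b12/s0 L1-HIT; vc=[10]
#8 0x56→b10/s0 VC-HIT; vc=[12]
#9 0x55→b10/s0 L1-HIT; vc=[12]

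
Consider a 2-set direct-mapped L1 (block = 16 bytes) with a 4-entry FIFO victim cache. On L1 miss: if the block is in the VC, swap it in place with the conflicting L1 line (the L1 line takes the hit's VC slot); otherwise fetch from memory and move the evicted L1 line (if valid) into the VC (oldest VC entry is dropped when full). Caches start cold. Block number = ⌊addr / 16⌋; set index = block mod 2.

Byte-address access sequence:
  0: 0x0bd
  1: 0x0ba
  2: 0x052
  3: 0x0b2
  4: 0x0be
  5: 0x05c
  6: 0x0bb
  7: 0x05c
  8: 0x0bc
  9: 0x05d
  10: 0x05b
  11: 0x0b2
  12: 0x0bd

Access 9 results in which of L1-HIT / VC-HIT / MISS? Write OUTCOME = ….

  [0] addr=0xbd blk=11 s=1: MISS | VC []
  [1] addr=0xba blk=11 s=1: L1-HIT | VC []
  [2] addr=0x52 blk=5 s=1: MISS | VC [11]
  [3] addr=0xb2 blk=11 s=1: VC-HIT | VC [5]
  [4] addr=0xbe blk=11 s=1: L1-HIT | VC [5]
  [5] addr=0x5c blk=5 s=1: VC-HIT | VC [11]
  [6] addr=0xbb blk=11 s=1: VC-HIT | VC [5]
  [7] addr=0x5c blk=5 s=1: VC-HIT | VC [11]
  [8] addr=0xbc blk=11 s=1: VC-HIT | VC [5]
  [9] addr=0x5d blk=5 s=1: VC-HIT | VC [11]
  [10] addr=0x5b blk=5 s=1: L1-HIT | VC [11]
  [11] addr=0xb2 blk=11 s=1: VC-HIT | VC [5]
  [12] addr=0xbd blk=11 s=1: L1-HIT | VC [5]

OUTCOME = VC-HIT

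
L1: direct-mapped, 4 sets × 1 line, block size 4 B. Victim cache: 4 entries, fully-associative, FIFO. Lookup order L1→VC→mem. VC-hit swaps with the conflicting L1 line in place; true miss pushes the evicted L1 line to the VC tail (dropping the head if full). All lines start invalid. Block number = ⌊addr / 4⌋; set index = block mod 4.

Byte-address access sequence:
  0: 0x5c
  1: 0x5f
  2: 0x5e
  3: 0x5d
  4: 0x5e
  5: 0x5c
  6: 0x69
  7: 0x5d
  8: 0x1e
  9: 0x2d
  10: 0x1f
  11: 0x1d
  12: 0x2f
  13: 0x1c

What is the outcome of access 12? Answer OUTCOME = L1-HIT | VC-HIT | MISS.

OUTCOME = VC-HIT

  [0] addr=0x5c blk=23 s=3: MISS | VC []
  [1] addr=0x5f blk=23 s=3: L1-HIT | VC []
  [2] addr=0x5e blk=23 s=3: L1-HIT | VC []
  [3] addr=0x5d blk=23 s=3: L1-HIT | VC []
  [4] addr=0x5e blk=23 s=3: L1-HIT | VC []
  [5] addr=0x5c blk=23 s=3: L1-HIT | VC []
  [6] addr=0x69 blk=26 s=2: MISS | VC []
  [7] addr=0x5d blk=23 s=3: L1-HIT | VC []
  [8] addr=0x1e blk=7 s=3: MISS | VC [23]
  [9] addr=0x2d blk=11 s=3: MISS | VC [23, 7]
  [10] addr=0x1f blk=7 s=3: VC-HIT | VC [23, 11]
  [11] addr=0x1d blk=7 s=3: L1-HIT | VC [23, 11]
  [12] addr=0x2f blk=11 s=3: VC-HIT | VC [23, 7]
  [13] addr=0x1c blk=7 s=3: VC-HIT | VC [23, 11]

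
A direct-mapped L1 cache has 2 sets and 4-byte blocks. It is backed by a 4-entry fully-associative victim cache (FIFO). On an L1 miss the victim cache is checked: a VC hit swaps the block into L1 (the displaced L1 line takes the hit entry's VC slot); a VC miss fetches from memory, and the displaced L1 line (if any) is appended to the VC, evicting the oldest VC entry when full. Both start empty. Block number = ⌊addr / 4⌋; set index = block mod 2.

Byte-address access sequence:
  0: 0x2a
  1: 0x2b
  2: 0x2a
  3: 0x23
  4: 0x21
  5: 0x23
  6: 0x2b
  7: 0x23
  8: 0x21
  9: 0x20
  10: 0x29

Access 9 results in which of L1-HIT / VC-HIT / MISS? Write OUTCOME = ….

OUTCOME = L1-HIT

  [0] addr=0x2a blk=10 s=0: MISS | VC []
  [1] addr=0x2b blk=10 s=0: L1-HIT | VC []
  [2] addr=0x2a blk=10 s=0: L1-HIT | VC []
  [3] addr=0x23 blk=8 s=0: MISS | VC [10]
  [4] addr=0x21 blk=8 s=0: L1-HIT | VC [10]
  [5] addr=0x23 blk=8 s=0: L1-HIT | VC [10]
  [6] addr=0x2b blk=10 s=0: VC-HIT | VC [8]
  [7] addr=0x23 blk=8 s=0: VC-HIT | VC [10]
  [8] addr=0x21 blk=8 s=0: L1-HIT | VC [10]
  [9] addr=0x20 blk=8 s=0: L1-HIT | VC [10]
  [10] addr=0x29 blk=10 s=0: VC-HIT | VC [8]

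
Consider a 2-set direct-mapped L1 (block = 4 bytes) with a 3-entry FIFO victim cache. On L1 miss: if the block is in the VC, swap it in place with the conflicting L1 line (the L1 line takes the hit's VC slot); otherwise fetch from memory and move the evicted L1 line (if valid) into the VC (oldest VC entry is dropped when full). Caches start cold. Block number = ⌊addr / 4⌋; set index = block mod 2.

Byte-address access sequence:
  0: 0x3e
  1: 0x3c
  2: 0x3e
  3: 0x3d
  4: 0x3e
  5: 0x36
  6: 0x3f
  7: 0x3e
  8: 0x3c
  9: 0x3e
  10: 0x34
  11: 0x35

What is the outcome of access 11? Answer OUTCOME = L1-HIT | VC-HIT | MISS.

OUTCOME = L1-HIT

  [0] addr=0x3e blk=15 s=1: MISS | VC []
  [1] addr=0x3c blk=15 s=1: L1-HIT | VC []
  [2] addr=0x3e blk=15 s=1: L1-HIT | VC []
  [3] addr=0x3d blk=15 s=1: L1-HIT | VC []
  [4] addr=0x3e blk=15 s=1: L1-HIT | VC []
  [5] addr=0x36 blk=13 s=1: MISS | VC [15]
  [6] addr=0x3f blk=15 s=1: VC-HIT | VC [13]
  [7] addr=0x3e blk=15 s=1: L1-HIT | VC [13]
  [8] addr=0x3c blk=15 s=1: L1-HIT | VC [13]
  [9] addr=0x3e blk=15 s=1: L1-HIT | VC [13]
  [10] addr=0x34 blk=13 s=1: VC-HIT | VC [15]
  [11] addr=0x35 blk=13 s=1: L1-HIT | VC [15]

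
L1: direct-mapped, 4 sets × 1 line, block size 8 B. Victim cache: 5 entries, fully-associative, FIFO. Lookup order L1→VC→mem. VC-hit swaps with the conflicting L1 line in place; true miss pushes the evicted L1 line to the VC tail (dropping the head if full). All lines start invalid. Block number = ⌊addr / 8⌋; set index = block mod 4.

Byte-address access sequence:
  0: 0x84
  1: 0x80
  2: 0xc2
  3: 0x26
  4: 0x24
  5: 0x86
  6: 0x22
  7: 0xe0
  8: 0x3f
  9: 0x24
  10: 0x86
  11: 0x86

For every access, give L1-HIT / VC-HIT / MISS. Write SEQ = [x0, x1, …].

#0 0x84→b16/s0 MISS; vc=[]
#1 0x80→b16/s0 L1-HIT; vc=[]
#2 0xc2→b24/s0 MISS; vc=[16]
#3 0x26→b4/s0 MISS; vc=[16,24]
#4 0x24→b4/s0 L1-HIT; vc=[16,24]
#5 0x86→b16/s0 VC-HIT; vc=[4,24]
#6 0x22→b4/s0 VC-HIT; vc=[16,24]
#7 0xe0→b28/s0 MISS; vc=[16,24,4]
#8 0x3f→b7/s3 MISS; vc=[16,24,4]
#9 0x24→b4/s0 VC-HIT; vc=[16,24,28]
#10 0x86→b16/s0 VC-HIT; vc=[4,24,28]
#11 0x86→b16/s0 L1-HIT; vc=[4,24,28]

SEQ = [MISS, L1-HIT, MISS, MISS, L1-HIT, VC-HIT, VC-HIT, MISS, MISS, VC-HIT, VC-HIT, L1-HIT]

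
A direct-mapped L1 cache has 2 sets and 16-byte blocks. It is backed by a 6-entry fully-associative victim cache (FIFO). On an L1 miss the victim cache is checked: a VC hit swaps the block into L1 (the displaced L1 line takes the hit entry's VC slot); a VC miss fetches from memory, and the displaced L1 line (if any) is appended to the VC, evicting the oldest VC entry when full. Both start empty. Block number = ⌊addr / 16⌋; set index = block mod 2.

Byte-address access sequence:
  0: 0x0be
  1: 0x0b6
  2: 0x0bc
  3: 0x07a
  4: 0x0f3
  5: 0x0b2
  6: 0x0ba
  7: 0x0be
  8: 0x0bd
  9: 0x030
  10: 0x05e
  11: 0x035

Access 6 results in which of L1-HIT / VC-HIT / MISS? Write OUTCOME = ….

OUTCOME = L1-HIT

  [0] addr=0xbe blk=11 s=1: MISS | VC []
  [1] addr=0xb6 blk=11 s=1: L1-HIT | VC []
  [2] addr=0xbc blk=11 s=1: L1-HIT | VC []
  [3] addr=0x7a blk=7 s=1: MISS | VC [11]
  [4] addr=0xf3 blk=15 s=1: MISS | VC [11, 7]
  [5] addr=0xb2 blk=11 s=1: VC-HIT | VC [15, 7]
  [6] addr=0xba blk=11 s=1: L1-HIT | VC [15, 7]
  [7] addr=0xbe blk=11 s=1: L1-HIT | VC [15, 7]
  [8] addr=0xbd blk=11 s=1: L1-HIT | VC [15, 7]
  [9] addr=0x30 blk=3 s=1: MISS | VC [15, 7, 11]
  [10] addr=0x5e blk=5 s=1: MISS | VC [15, 7, 11, 3]
  [11] addr=0x35 blk=3 s=1: VC-HIT | VC [15, 7, 11, 5]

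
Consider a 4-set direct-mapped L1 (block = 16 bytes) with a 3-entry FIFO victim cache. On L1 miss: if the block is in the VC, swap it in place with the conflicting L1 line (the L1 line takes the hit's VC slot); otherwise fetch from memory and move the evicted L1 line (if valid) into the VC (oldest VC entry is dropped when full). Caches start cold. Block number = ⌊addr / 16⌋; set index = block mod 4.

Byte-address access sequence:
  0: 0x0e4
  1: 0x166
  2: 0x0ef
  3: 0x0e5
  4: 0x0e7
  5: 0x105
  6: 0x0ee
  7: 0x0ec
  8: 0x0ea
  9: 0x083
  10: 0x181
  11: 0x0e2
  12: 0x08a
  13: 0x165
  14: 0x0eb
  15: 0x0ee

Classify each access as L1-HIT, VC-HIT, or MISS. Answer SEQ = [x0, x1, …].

  [0] addr=0xe4 blk=14 s=2: MISS | VC []
  [1] addr=0x166 blk=22 s=2: MISS | VC [14]
  [2] addr=0xef blk=14 s=2: VC-HIT | VC [22]
  [3] addr=0xe5 blk=14 s=2: L1-HIT | VC [22]
  [4] addr=0xe7 blk=14 s=2: L1-HIT | VC [22]
  [5] addr=0x105 blk=16 s=0: MISS | VC [22]
  [6] addr=0xee blk=14 s=2: L1-HIT | VC [22]
  [7] addr=0xec blk=14 s=2: L1-HIT | VC [22]
  [8] addr=0xea blk=14 s=2: L1-HIT | VC [22]
  [9] addr=0x83 blk=8 s=0: MISS | VC [22, 16]
  [10] addr=0x181 blk=24 s=0: MISS | VC [22, 16, 8]
  [11] addr=0xe2 blk=14 s=2: L1-HIT | VC [22, 16, 8]
  [12] addr=0x8a blk=8 s=0: VC-HIT | VC [22, 16, 24]
  [13] addr=0x165 blk=22 s=2: VC-HIT | VC [14, 16, 24]
  [14] addr=0xeb blk=14 s=2: VC-HIT | VC [22, 16, 24]
  [15] addr=0xee blk=14 s=2: L1-HIT | VC [22, 16, 24]

SEQ = [MISS, MISS, VC-HIT, L1-HIT, L1-HIT, MISS, L1-HIT, L1-HIT, L1-HIT, MISS, MISS, L1-HIT, VC-HIT, VC-HIT, VC-HIT, L1-HIT]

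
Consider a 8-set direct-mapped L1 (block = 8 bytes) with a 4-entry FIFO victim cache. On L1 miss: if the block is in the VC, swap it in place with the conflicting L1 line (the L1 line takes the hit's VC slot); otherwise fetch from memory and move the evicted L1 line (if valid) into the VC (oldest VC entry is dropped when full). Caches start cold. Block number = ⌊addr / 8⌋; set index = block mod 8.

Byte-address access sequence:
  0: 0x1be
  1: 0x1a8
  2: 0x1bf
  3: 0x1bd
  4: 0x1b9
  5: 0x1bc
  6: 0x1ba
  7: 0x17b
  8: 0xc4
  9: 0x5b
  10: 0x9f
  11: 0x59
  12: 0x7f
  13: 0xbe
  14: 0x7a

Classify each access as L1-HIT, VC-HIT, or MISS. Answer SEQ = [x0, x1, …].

SEQ = [MISS, MISS, L1-HIT, L1-HIT, L1-HIT, L1-HIT, L1-HIT, MISS, MISS, MISS, MISS, VC-HIT, MISS, MISS, VC-HIT]

#0 0x1be→b55/s7 MISS; vc=[]
#1 0x1a8→b53/s5 MISS; vc=[]
#2 0x1bf→b55/s7 L1-HIT; vc=[]
#3 0x1bd→b55/s7 L1-HIT; vc=[]
#4 0x1b9→b55/s7 L1-HIT; vc=[]
#5 0x1bc→b55/s7 L1-HIT; vc=[]
#6 0x1ba→b55/s7 L1-HIT; vc=[]
#7 0x17b→b47/s7 MISS; vc=[55]
#8 0xc4→b24/s0 MISS; vc=[55]
#9 0x5b→b11/s3 MISS; vc=[55]
#10 0x9f→b19/s3 MISS; vc=[55,11]
#11 0x59→b11/s3 VC-HIT; vc=[55,19]
#12 0x7f→b15/s7 MISS; vc=[55,19,47]
#13 0xbe→b23/s7 MISS; vc=[55,19,47,15]
#14 0x7a→b15/s7 VC-HIT; vc=[55,19,47,23]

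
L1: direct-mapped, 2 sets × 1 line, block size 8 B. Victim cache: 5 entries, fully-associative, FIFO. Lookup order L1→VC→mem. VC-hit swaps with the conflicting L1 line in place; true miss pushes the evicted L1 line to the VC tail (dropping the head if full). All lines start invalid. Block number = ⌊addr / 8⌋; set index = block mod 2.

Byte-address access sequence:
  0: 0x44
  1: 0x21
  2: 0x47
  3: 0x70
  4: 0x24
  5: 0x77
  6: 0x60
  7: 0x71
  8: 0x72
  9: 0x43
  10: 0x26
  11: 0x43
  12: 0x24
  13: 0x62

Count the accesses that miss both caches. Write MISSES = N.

MISSES = 4

0: 0x44 (blk 8, set 0) → MISS  vc=[]
1: 0x21 (blk 4, set 0) → MISS  vc=[8]
2: 0x47 (blk 8, set 0) → VC-HIT  vc=[4]
3: 0x70 (blk 14, set 0) → MISS  vc=[4, 8]
4: 0x24 (blk 4, set 0) → VC-HIT  vc=[14, 8]
5: 0x77 (blk 14, set 0) → VC-HIT  vc=[4, 8]
6: 0x60 (blk 12, set 0) → MISS  vc=[4, 8, 14]
7: 0x71 (blk 14, set 0) → VC-HIT  vc=[4, 8, 12]
8: 0x72 (blk 14, set 0) → L1-HIT  vc=[4, 8, 12]
9: 0x43 (blk 8, set 0) → VC-HIT  vc=[4, 14, 12]
10: 0x26 (blk 4, set 0) → VC-HIT  vc=[8, 14, 12]
11: 0x43 (blk 8, set 0) → VC-HIT  vc=[4, 14, 12]
12: 0x24 (blk 4, set 0) → VC-HIT  vc=[8, 14, 12]
13: 0x62 (blk 12, set 0) → VC-HIT  vc=[8, 14, 4]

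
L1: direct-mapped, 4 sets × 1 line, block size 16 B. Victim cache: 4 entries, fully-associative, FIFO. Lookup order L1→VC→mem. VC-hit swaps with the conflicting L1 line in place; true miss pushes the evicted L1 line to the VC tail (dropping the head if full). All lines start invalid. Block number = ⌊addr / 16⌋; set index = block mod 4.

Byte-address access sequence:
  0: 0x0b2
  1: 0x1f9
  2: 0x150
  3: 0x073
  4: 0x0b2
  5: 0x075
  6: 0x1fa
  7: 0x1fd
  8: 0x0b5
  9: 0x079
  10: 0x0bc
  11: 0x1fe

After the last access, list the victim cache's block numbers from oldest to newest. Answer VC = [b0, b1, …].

VC = [11, 7]

0: 0xb2 (blk 11, set 3) → MISS  vc=[]
1: 0x1f9 (blk 31, set 3) → MISS  vc=[11]
2: 0x150 (blk 21, set 1) → MISS  vc=[11]
3: 0x73 (blk 7, set 3) → MISS  vc=[11, 31]
4: 0xb2 (blk 11, set 3) → VC-HIT  vc=[7, 31]
5: 0x75 (blk 7, set 3) → VC-HIT  vc=[11, 31]
6: 0x1fa (blk 31, set 3) → VC-HIT  vc=[11, 7]
7: 0x1fd (blk 31, set 3) → L1-HIT  vc=[11, 7]
8: 0xb5 (blk 11, set 3) → VC-HIT  vc=[31, 7]
9: 0x79 (blk 7, set 3) → VC-HIT  vc=[31, 11]
10: 0xbc (blk 11, set 3) → VC-HIT  vc=[31, 7]
11: 0x1fe (blk 31, set 3) → VC-HIT  vc=[11, 7]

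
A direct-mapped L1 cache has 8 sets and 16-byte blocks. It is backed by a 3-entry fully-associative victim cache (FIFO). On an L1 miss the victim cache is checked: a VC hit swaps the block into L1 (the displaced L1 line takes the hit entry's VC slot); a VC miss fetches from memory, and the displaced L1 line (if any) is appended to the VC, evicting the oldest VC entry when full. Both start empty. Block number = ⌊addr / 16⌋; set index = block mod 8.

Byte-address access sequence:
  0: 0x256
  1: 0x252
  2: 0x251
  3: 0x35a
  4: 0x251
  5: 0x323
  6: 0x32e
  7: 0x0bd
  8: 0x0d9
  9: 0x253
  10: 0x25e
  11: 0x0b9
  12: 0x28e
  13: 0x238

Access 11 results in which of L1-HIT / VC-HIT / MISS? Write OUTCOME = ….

OUTCOME = L1-HIT

0: 0x256 (blk 37, set 5) → MISS  vc=[]
1: 0x252 (blk 37, set 5) → L1-HIT  vc=[]
2: 0x251 (blk 37, set 5) → L1-HIT  vc=[]
3: 0x35a (blk 53, set 5) → MISS  vc=[37]
4: 0x251 (blk 37, set 5) → VC-HIT  vc=[53]
5: 0x323 (blk 50, set 2) → MISS  vc=[53]
6: 0x32e (blk 50, set 2) → L1-HIT  vc=[53]
7: 0xbd (blk 11, set 3) → MISS  vc=[53]
8: 0xd9 (blk 13, set 5) → MISS  vc=[53, 37]
9: 0x253 (blk 37, set 5) → VC-HIT  vc=[53, 13]
10: 0x25e (blk 37, set 5) → L1-HIT  vc=[53, 13]
11: 0xb9 (blk 11, set 3) → L1-HIT  vc=[53, 13]
12: 0x28e (blk 40, set 0) → MISS  vc=[53, 13]
13: 0x238 (blk 35, set 3) → MISS  vc=[53, 13, 11]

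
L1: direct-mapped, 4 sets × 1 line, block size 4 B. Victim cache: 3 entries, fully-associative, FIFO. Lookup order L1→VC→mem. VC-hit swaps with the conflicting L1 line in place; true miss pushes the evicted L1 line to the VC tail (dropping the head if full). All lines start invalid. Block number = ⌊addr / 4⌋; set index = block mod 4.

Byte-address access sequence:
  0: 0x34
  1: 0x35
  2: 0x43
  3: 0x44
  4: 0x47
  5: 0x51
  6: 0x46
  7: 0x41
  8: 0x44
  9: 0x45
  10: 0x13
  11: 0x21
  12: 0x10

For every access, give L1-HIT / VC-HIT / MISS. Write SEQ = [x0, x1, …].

SEQ = [MISS, L1-HIT, MISS, MISS, L1-HIT, MISS, L1-HIT, VC-HIT, L1-HIT, L1-HIT, MISS, MISS, VC-HIT]

#0 0x34→b13/s1 MISS; vc=[]
#1 0x35→b13/s1 L1-HIT; vc=[]
#2 0x43→b16/s0 MISS; vc=[]
#3 0x44→b17/s1 MISS; vc=[13]
#4 0x47→b17/s1 L1-HIT; vc=[13]
#5 0x51→b20/s0 MISS; vc=[13,16]
#6 0x46→b17/s1 L1-HIT; vc=[13,16]
#7 0x41→b16/s0 VC-HIT; vc=[13,20]
#8 0x44→b17/s1 L1-HIT; vc=[13,20]
#9 0x45→b17/s1 L1-HIT; vc=[13,20]
#10 0x13→b4/s0 MISS; vc=[13,20,16]
#11 0x21→b8/s0 MISS; vc=[20,16,4]
#12 0x10→b4/s0 VC-HIT; vc=[20,16,8]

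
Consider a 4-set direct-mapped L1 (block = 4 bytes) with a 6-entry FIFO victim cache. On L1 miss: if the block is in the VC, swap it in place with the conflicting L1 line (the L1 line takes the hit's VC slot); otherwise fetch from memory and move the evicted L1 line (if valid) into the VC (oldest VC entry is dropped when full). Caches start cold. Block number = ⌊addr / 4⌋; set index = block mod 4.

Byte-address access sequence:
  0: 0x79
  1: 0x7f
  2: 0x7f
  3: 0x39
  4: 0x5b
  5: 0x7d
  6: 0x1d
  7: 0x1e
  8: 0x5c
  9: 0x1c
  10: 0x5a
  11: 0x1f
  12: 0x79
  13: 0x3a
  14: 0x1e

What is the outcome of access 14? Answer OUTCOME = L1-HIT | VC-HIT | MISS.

#0 0x79→b30/s2 MISS; vc=[]
#1 0x7f→b31/s3 MISS; vc=[]
#2 0x7f→b31/s3 L1-HIT; vc=[]
#3 0x39→b14/s2 MISS; vc=[30]
#4 0x5b→b22/s2 MISS; vc=[30,14]
#5 0x7d→b31/s3 L1-HIT; vc=[30,14]
#6 0x1d→b7/s3 MISS; vc=[30,14,31]
#7 0x1e→b7/s3 L1-HIT; vc=[30,14,31]
#8 0x5c→b23/s3 MISS; vc=[30,14,31,7]
#9 0x1c→b7/s3 VC-HIT; vc=[30,14,31,23]
#10 0x5a→b22/s2 L1-HIT; vc=[30,14,31,23]
#11 0x1f→b7/s3 L1-HIT; vc=[30,14,31,23]
#12 0x79→b30/s2 VC-HIT; vc=[22,14,31,23]
#13 0x3a→b14/s2 VC-HIT; vc=[22,30,31,23]
#14 0x1e→b7/s3 L1-HIT; vc=[22,30,31,23]

OUTCOME = L1-HIT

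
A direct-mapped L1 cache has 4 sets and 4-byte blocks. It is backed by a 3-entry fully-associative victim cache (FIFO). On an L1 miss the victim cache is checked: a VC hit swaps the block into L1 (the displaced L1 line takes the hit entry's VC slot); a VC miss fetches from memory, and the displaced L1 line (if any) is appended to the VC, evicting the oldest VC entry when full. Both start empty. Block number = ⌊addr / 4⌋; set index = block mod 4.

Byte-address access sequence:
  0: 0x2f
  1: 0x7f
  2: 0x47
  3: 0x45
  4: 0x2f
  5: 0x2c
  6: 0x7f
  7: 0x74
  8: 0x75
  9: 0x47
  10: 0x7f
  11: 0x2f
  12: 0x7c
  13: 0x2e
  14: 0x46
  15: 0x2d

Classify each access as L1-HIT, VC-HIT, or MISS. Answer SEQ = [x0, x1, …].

SEQ = [MISS, MISS, MISS, L1-HIT, VC-HIT, L1-HIT, VC-HIT, MISS, L1-HIT, VC-HIT, L1-HIT, VC-HIT, VC-HIT, VC-HIT, L1-HIT, L1-HIT]

  [0] addr=0x2f blk=11 s=3: MISS | VC []
  [1] addr=0x7f blk=31 s=3: MISS | VC [11]
  [2] addr=0x47 blk=17 s=1: MISS | VC [11]
  [3] addr=0x45 blk=17 s=1: L1-HIT | VC [11]
  [4] addr=0x2f blk=11 s=3: VC-HIT | VC [31]
  [5] addr=0x2c blk=11 s=3: L1-HIT | VC [31]
  [6] addr=0x7f blk=31 s=3: VC-HIT | VC [11]
  [7] addr=0x74 blk=29 s=1: MISS | VC [11, 17]
  [8] addr=0x75 blk=29 s=1: L1-HIT | VC [11, 17]
  [9] addr=0x47 blk=17 s=1: VC-HIT | VC [11, 29]
  [10] addr=0x7f blk=31 s=3: L1-HIT | VC [11, 29]
  [11] addr=0x2f blk=11 s=3: VC-HIT | VC [31, 29]
  [12] addr=0x7c blk=31 s=3: VC-HIT | VC [11, 29]
  [13] addr=0x2e blk=11 s=3: VC-HIT | VC [31, 29]
  [14] addr=0x46 blk=17 s=1: L1-HIT | VC [31, 29]
  [15] addr=0x2d blk=11 s=3: L1-HIT | VC [31, 29]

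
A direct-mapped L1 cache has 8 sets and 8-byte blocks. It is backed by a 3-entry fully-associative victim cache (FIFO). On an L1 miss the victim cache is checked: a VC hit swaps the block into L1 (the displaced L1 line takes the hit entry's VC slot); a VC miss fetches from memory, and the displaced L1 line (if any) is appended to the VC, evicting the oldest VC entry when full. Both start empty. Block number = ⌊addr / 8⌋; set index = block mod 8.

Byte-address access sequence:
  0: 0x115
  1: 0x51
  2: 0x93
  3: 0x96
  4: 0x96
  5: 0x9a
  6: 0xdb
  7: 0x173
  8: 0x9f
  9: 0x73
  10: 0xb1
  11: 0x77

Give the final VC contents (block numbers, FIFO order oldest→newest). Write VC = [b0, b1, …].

VC = [27, 46, 22]

0: 0x115 (blk 34, set 2) → MISS  vc=[]
1: 0x51 (blk 10, set 2) → MISS  vc=[34]
2: 0x93 (blk 18, set 2) → MISS  vc=[34, 10]
3: 0x96 (blk 18, set 2) → L1-HIT  vc=[34, 10]
4: 0x96 (blk 18, set 2) → L1-HIT  vc=[34, 10]
5: 0x9a (blk 19, set 3) → MISS  vc=[34, 10]
6: 0xdb (blk 27, set 3) → MISS  vc=[34, 10, 19]
7: 0x173 (blk 46, set 6) → MISS  vc=[34, 10, 19]
8: 0x9f (blk 19, set 3) → VC-HIT  vc=[34, 10, 27]
9: 0x73 (blk 14, set 6) → MISS  vc=[10, 27, 46]
10: 0xb1 (blk 22, set 6) → MISS  vc=[27, 46, 14]
11: 0x77 (blk 14, set 6) → VC-HIT  vc=[27, 46, 22]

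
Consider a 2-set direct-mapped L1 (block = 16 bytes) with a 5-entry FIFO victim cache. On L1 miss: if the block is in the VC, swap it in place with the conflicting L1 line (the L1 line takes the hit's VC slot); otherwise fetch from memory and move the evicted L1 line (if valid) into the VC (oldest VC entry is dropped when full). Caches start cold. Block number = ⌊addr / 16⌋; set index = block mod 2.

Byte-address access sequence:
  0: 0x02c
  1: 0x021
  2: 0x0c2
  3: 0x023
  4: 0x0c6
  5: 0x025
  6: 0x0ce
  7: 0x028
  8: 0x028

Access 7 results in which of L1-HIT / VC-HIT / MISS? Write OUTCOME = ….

0: 0x2c (blk 2, set 0) → MISS  vc=[]
1: 0x21 (blk 2, set 0) → L1-HIT  vc=[]
2: 0xc2 (blk 12, set 0) → MISS  vc=[2]
3: 0x23 (blk 2, set 0) → VC-HIT  vc=[12]
4: 0xc6 (blk 12, set 0) → VC-HIT  vc=[2]
5: 0x25 (blk 2, set 0) → VC-HIT  vc=[12]
6: 0xce (blk 12, set 0) → VC-HIT  vc=[2]
7: 0x28 (blk 2, set 0) → VC-HIT  vc=[12]
8: 0x28 (blk 2, set 0) → L1-HIT  vc=[12]

OUTCOME = VC-HIT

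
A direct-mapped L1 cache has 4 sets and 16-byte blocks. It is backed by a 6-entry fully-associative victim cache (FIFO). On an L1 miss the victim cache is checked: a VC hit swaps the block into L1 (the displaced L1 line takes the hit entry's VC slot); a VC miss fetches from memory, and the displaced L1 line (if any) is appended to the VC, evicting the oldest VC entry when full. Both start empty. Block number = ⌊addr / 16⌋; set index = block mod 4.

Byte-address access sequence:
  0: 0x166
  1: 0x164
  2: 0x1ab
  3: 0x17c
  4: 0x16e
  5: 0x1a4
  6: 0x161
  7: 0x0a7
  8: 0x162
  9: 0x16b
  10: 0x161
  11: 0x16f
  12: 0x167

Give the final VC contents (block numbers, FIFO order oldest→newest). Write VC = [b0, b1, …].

0: 0x166 (blk 22, set 2) → MISS  vc=[]
1: 0x164 (blk 22, set 2) → L1-HIT  vc=[]
2: 0x1ab (blk 26, set 2) → MISS  vc=[22]
3: 0x17c (blk 23, set 3) → MISS  vc=[22]
4: 0x16e (blk 22, set 2) → VC-HIT  vc=[26]
5: 0x1a4 (blk 26, set 2) → VC-HIT  vc=[22]
6: 0x161 (blk 22, set 2) → VC-HIT  vc=[26]
7: 0xa7 (blk 10, set 2) → MISS  vc=[26, 22]
8: 0x162 (blk 22, set 2) → VC-HIT  vc=[26, 10]
9: 0x16b (blk 22, set 2) → L1-HIT  vc=[26, 10]
10: 0x161 (blk 22, set 2) → L1-HIT  vc=[26, 10]
11: 0x16f (blk 22, set 2) → L1-HIT  vc=[26, 10]
12: 0x167 (blk 22, set 2) → L1-HIT  vc=[26, 10]

VC = [26, 10]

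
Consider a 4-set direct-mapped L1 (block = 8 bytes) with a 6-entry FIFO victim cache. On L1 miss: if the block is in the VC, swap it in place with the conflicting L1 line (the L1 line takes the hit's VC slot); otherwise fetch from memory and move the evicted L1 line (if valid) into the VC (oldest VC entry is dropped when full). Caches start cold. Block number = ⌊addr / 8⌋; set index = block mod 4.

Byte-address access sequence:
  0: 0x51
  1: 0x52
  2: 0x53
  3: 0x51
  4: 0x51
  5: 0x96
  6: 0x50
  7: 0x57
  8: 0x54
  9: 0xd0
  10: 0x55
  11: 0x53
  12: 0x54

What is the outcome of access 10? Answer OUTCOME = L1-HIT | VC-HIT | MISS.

  [0] addr=0x51 blk=10 s=2: MISS | VC []
  [1] addr=0x52 blk=10 s=2: L1-HIT | VC []
  [2] addr=0x53 blk=10 s=2: L1-HIT | VC []
  [3] addr=0x51 blk=10 s=2: L1-HIT | VC []
  [4] addr=0x51 blk=10 s=2: L1-HIT | VC []
  [5] addr=0x96 blk=18 s=2: MISS | VC [10]
  [6] addr=0x50 blk=10 s=2: VC-HIT | VC [18]
  [7] addr=0x57 blk=10 s=2: L1-HIT | VC [18]
  [8] addr=0x54 blk=10 s=2: L1-HIT | VC [18]
  [9] addr=0xd0 blk=26 s=2: MISS | VC [18, 10]
  [10] addr=0x55 blk=10 s=2: VC-HIT | VC [18, 26]
  [11] addr=0x53 blk=10 s=2: L1-HIT | VC [18, 26]
  [12] addr=0x54 blk=10 s=2: L1-HIT | VC [18, 26]

OUTCOME = VC-HIT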